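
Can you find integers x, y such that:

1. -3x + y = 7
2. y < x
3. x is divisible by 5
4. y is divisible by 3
No

A contradictory subset is {-3x + y = 7, y is divisible by 3}. No integer assignment can satisfy these jointly:

  - -3x + y = 7: is a linear equation tying the variables together
  - y is divisible by 3: restricts y to multiples of 3

Modular obstruction: writing y = 3y', every remaining term of the linear equation is divisible by 3, so the left side is ≡ 0 (mod 3); but the right side 7 ≡ 1 (mod 3). No integers can satisfy it.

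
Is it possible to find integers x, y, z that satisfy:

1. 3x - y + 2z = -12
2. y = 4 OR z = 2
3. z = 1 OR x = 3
Yes

Take x = 3, y = 25, z = 2. Substituting into each constraint:
  (1) 3(3) + (-25) + 2(2) = -12 ✓
  (2) z = 2, target 2 ✓ (second branch holds)
  (3) x = 3, target 3 ✓ (second branch holds)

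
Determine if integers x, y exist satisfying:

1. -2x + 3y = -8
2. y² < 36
Yes

Take x = 1, y = -2. Substituting into each constraint:
  (1) -2(1) + 3(-2) = -8 ✓
  (2) y² = (-2)² = 4, and 4 < 36 ✓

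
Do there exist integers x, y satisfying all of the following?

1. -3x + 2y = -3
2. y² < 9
Yes

Take x = 1, y = 0. Substituting into each constraint:
  (1) -3(1) + 2(0) = -3 ✓
  (2) y² = (0)² = 0, and 0 < 9 ✓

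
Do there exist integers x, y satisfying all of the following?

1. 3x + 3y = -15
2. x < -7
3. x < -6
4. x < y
Yes

Take x = -8, y = 3. Substituting into each constraint:
  (1) 3(-8) + 3(3) = -15 ✓
  (2) -8 < -7 ✓
  (3) -8 < -6 ✓
  (4) -8 < 3 ✓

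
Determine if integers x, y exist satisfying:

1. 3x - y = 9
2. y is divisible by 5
Yes

Take x = 3, y = 0. Substituting into each constraint:
  (1) 3(3) + 0 = 9 ✓
  (2) 0 = 5 × 0, remainder 0 ✓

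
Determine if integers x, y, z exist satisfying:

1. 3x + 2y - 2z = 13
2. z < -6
Yes

Take x = -1, y = 0, z = -8. Substituting into each constraint:
  (1) 3(-1) + 2(0) - 2(-8) = 13 ✓
  (2) -8 < -6 ✓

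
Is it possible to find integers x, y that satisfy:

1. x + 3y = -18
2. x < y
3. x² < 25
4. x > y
No

A contradictory subset is {x < y, x > y}. No integer assignment can satisfy these jointly:

  - x < y: bounds one variable relative to another variable
  - x > y: bounds one variable relative to another variable

Direct contradiction: y > x and x > y cannot both hold.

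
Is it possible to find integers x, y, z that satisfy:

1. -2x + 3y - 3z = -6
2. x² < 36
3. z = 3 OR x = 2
Yes

Take x = 0, y = 1, z = 3. Substituting into each constraint:
  (1) -2(0) + 3(1) - 3(3) = -6 ✓
  (2) x² = (0)² = 0, and 0 < 36 ✓
  (3) z = 3, target 3 ✓ (first branch holds)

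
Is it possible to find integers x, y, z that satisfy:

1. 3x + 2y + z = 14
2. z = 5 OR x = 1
Yes

Take x = 1, y = 5, z = 1. Substituting into each constraint:
  (1) 3(1) + 2(5) + 1 = 14 ✓
  (2) x = 1, target 1 ✓ (second branch holds)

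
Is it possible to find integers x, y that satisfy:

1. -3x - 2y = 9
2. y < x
Yes

Take x = 1, y = -6. Substituting into each constraint:
  (1) -3(1) - 2(-6) = 9 ✓
  (2) -6 < 1 ✓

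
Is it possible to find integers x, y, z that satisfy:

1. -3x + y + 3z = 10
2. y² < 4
Yes

Take x = 0, y = 1, z = 3. Substituting into each constraint:
  (1) -3(0) + 1 + 3(3) = 10 ✓
  (2) y² = (1)² = 1, and 1 < 4 ✓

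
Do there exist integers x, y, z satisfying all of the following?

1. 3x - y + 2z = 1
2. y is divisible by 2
Yes

Take x = 1, y = 2, z = 0. Substituting into each constraint:
  (1) 3(1) + (-2) + 2(0) = 1 ✓
  (2) 2 = 2 × 1, remainder 0 ✓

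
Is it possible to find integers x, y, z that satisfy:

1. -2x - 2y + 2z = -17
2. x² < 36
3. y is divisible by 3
No

Even the single constraint (-2x - 2y + 2z = -17) is infeasible over the integers.

  - -2x - 2y + 2z = -17: every term on the left is divisible by 2, so the LHS ≡ 0 (mod 2), but the RHS -17 is not — no integer solution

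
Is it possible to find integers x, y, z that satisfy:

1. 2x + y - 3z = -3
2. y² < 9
Yes

Take x = 0, y = 0, z = 1. Substituting into each constraint:
  (1) 2(0) + 0 - 3(1) = -3 ✓
  (2) y² = (0)² = 0, and 0 < 9 ✓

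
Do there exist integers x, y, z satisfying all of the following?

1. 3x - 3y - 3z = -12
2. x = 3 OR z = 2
Yes

Take x = 3, y = 7, z = 0. Substituting into each constraint:
  (1) 3(3) - 3(7) - 3(0) = -12 ✓
  (2) x = 3, target 3 ✓ (first branch holds)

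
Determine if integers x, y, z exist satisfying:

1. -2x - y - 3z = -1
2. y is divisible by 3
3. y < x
Yes

Take x = 2, y = 0, z = -1. Substituting into each constraint:
  (1) -2(2) + 0 - 3(-1) = -1 ✓
  (2) 0 = 3 × 0, remainder 0 ✓
  (3) 0 < 2 ✓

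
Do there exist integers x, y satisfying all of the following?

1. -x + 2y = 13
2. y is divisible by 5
Yes

Take x = -13, y = 0. Substituting into each constraint:
  (1) 13 + 2(0) = 13 ✓
  (2) 0 = 5 × 0, remainder 0 ✓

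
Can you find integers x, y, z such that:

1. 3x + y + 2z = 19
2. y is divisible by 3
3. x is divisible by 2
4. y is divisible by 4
No

A contradictory subset is {3x + y + 2z = 19, x is divisible by 2, y is divisible by 4}. No integer assignment can satisfy these jointly:

  - 3x + y + 2z = 19: is a linear equation tying the variables together
  - x is divisible by 2: restricts x to multiples of 2
  - y is divisible by 4: restricts y to multiples of 4

Modular obstruction: writing x = 2x' and writing y = 4y', every remaining term of the linear equation is divisible by 2, so the left side is ≡ 0 (mod 2); but the right side 19 ≡ 1 (mod 2). No integers can satisfy it.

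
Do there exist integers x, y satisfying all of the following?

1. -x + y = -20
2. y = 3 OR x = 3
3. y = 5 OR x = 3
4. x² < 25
Yes

Take x = 3, y = -17. Substituting into each constraint:
  (1) (-3) + (-17) = -20 ✓
  (2) x = 3, target 3 ✓ (second branch holds)
  (3) x = 3, target 3 ✓ (second branch holds)
  (4) x² = (3)² = 9, and 9 < 25 ✓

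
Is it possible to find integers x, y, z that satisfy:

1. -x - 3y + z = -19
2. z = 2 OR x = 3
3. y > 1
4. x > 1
Yes

Take x = 3, y = 7, z = 5. Substituting into each constraint:
  (1) (-3) - 3(7) + 5 = -19 ✓
  (2) x = 3, target 3 ✓ (second branch holds)
  (3) 7 > 1 ✓
  (4) 3 > 1 ✓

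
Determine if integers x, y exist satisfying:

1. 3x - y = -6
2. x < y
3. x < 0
Yes

Take x = -2, y = 0. Substituting into each constraint:
  (1) 3(-2) + 0 = -6 ✓
  (2) -2 < 0 ✓
  (3) -2 < 0 ✓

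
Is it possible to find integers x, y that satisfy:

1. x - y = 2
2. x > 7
Yes

Take x = 8, y = 6. Substituting into each constraint:
  (1) 8 + (-6) = 2 ✓
  (2) 8 > 7 ✓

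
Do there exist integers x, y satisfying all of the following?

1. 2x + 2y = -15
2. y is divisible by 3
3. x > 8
No

Even the single constraint (2x + 2y = -15) is infeasible over the integers.

  - 2x + 2y = -15: every term on the left is divisible by 2, so the LHS ≡ 0 (mod 2), but the RHS -15 is not — no integer solution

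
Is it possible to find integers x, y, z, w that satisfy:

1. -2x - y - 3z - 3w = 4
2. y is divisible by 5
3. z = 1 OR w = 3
Yes

Take x = -2, y = 0, z = -3, w = 3. Substituting into each constraint:
  (1) -2(-2) + 0 - 3(-3) - 3(3) = 4 ✓
  (2) 0 = 5 × 0, remainder 0 ✓
  (3) w = 3, target 3 ✓ (second branch holds)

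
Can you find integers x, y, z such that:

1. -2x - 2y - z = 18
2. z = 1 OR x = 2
Yes

Take x = 2, y = -12, z = 2. Substituting into each constraint:
  (1) -2(2) - 2(-12) + (-2) = 18 ✓
  (2) x = 2, target 2 ✓ (second branch holds)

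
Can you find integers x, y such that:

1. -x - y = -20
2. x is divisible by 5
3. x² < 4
Yes

Take x = 0, y = 20. Substituting into each constraint:
  (1) 0 + (-20) = -20 ✓
  (2) 0 = 5 × 0, remainder 0 ✓
  (3) x² = (0)² = 0, and 0 < 4 ✓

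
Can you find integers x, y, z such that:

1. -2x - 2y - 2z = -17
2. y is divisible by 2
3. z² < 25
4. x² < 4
No

Even the single constraint (-2x - 2y - 2z = -17) is infeasible over the integers.

  - -2x - 2y - 2z = -17: every term on the left is divisible by 2, so the LHS ≡ 0 (mod 2), but the RHS -17 is not — no integer solution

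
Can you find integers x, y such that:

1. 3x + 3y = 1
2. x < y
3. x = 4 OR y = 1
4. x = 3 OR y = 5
No

Even the single constraint (3x + 3y = 1) is infeasible over the integers.

  - 3x + 3y = 1: every term on the left is divisible by 3, so the LHS ≡ 0 (mod 3), but the RHS 1 is not — no integer solution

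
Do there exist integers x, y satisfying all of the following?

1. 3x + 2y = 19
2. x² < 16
Yes

Take x = 1, y = 8. Substituting into each constraint:
  (1) 3(1) + 2(8) = 19 ✓
  (2) x² = (1)² = 1, and 1 < 16 ✓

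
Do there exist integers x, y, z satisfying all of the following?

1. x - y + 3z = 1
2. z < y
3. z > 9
Yes

Take x = -18, y = 11, z = 10. Substituting into each constraint:
  (1) (-18) + (-11) + 3(10) = 1 ✓
  (2) 10 < 11 ✓
  (3) 10 > 9 ✓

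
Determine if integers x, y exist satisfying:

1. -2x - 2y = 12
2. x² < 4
Yes

Take x = 0, y = -6. Substituting into each constraint:
  (1) -2(0) - 2(-6) = 12 ✓
  (2) x² = (0)² = 0, and 0 < 4 ✓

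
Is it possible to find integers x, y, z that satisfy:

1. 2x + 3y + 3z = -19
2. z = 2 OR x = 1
Yes

Take x = 1, y = -9, z = 2. Substituting into each constraint:
  (1) 2(1) + 3(-9) + 3(2) = -19 ✓
  (2) z = 2, target 2 ✓ (first branch holds)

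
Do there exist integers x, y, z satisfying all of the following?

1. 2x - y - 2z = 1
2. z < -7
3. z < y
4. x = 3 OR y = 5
Yes

Take x = 3, y = 21, z = -8. Substituting into each constraint:
  (1) 2(3) + (-21) - 2(-8) = 1 ✓
  (2) -8 < -7 ✓
  (3) -8 < 21 ✓
  (4) x = 3, target 3 ✓ (first branch holds)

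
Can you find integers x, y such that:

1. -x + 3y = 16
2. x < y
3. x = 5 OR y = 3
Yes

Take x = 5, y = 7. Substituting into each constraint:
  (1) (-5) + 3(7) = 16 ✓
  (2) 5 < 7 ✓
  (3) x = 5, target 5 ✓ (first branch holds)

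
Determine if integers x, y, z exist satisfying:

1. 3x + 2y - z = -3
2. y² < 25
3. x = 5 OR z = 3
Yes

Take x = 0, y = 0, z = 3. Substituting into each constraint:
  (1) 3(0) + 2(0) + (-3) = -3 ✓
  (2) y² = (0)² = 0, and 0 < 25 ✓
  (3) z = 3, target 3 ✓ (second branch holds)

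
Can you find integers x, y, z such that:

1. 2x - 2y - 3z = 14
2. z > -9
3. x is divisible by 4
Yes

Take x = 0, y = 2, z = -6. Substituting into each constraint:
  (1) 2(0) - 2(2) - 3(-6) = 14 ✓
  (2) -6 > -9 ✓
  (3) 0 = 4 × 0, remainder 0 ✓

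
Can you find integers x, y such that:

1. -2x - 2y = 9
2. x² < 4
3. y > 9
No

Even the single constraint (-2x - 2y = 9) is infeasible over the integers.

  - -2x - 2y = 9: every term on the left is divisible by 2, so the LHS ≡ 0 (mod 2), but the RHS 9 is not — no integer solution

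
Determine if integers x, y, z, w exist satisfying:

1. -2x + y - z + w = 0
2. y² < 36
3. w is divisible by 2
Yes

Take x = 0, y = 0, z = 0, w = 0. Substituting into each constraint:
  (1) -2(0) + 0 + 0 + 0 = 0 ✓
  (2) y² = (0)² = 0, and 0 < 36 ✓
  (3) 0 = 2 × 0, remainder 0 ✓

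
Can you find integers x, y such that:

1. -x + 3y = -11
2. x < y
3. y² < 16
No

The full constraint system is jointly infeasible over the integers. Each constraint and what it forces:

  - -x + 3y = -11: is a linear equation tying the variables together
  - x < y: bounds one variable relative to another variable
  - y² < 16: restricts y to |y| ≤ 3

The bounds confine y to {-3, -2, -1, 0, 1, 2, 3}. For each value, substitute into the equation:
  • y = -3: the equation forces x = 2, but y > x fails since -3 ≤ 2.
  • y = -2: the equation forces x = 5, but y > x fails since -2 ≤ 5.
  • y = -1: the equation forces x = 8, but y > x fails since -1 ≤ 8.
  • y = 0: the equation forces x = 11, but y > x fails since 0 ≤ 11.
  • y = 1: the equation forces x = 14, but y > x fails since 1 ≤ 14.
  • y = 2: the equation forces x = 17, but y > x fails since 2 ≤ 17.
  • y = 3: the equation forces x = 20, but y > x fails since 3 ≤ 20.
Every case fails, so no integer solution exists.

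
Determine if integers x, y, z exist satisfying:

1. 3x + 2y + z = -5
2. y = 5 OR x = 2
Yes

Take x = 0, y = 5, z = -15. Substituting into each constraint:
  (1) 3(0) + 2(5) + (-15) = -5 ✓
  (2) y = 5, target 5 ✓ (first branch holds)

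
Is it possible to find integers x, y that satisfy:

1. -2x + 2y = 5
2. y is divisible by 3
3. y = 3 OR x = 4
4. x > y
No

Even the single constraint (-2x + 2y = 5) is infeasible over the integers.

  - -2x + 2y = 5: every term on the left is divisible by 2, so the LHS ≡ 0 (mod 2), but the RHS 5 is not — no integer solution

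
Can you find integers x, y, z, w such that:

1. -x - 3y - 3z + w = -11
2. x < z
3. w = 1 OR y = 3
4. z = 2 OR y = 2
Yes

Take x = -3, y = 2, z = 3, w = 1. Substituting into each constraint:
  (1) 3 - 3(2) - 3(3) + 1 = -11 ✓
  (2) -3 < 3 ✓
  (3) w = 1, target 1 ✓ (first branch holds)
  (4) y = 2, target 2 ✓ (second branch holds)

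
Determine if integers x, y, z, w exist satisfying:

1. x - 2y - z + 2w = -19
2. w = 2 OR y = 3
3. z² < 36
Yes

Take x = 1, y = 3, z = 0, w = -7. Substituting into each constraint:
  (1) 1 - 2(3) + 0 + 2(-7) = -19 ✓
  (2) y = 3, target 3 ✓ (second branch holds)
  (3) z² = (0)² = 0, and 0 < 36 ✓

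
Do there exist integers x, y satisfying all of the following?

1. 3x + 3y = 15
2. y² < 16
Yes

Take x = 5, y = 0. Substituting into each constraint:
  (1) 3(5) + 3(0) = 15 ✓
  (2) y² = (0)² = 0, and 0 < 16 ✓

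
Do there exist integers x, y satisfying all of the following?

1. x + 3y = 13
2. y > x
Yes

Take x = 1, y = 4. Substituting into each constraint:
  (1) 1 + 3(4) = 13 ✓
  (2) 4 > 1 ✓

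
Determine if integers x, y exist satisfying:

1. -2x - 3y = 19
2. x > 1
Yes

Take x = 4, y = -9. Substituting into each constraint:
  (1) -2(4) - 3(-9) = 19 ✓
  (2) 4 > 1 ✓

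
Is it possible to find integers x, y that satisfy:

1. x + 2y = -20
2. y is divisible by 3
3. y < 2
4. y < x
Yes

Take x = -2, y = -9. Substituting into each constraint:
  (1) (-2) + 2(-9) = -20 ✓
  (2) -9 = 3 × -3, remainder 0 ✓
  (3) -9 < 2 ✓
  (4) -9 < -2 ✓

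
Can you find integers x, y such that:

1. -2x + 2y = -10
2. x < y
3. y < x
No

A contradictory subset is {x < y, y < x}. No integer assignment can satisfy these jointly:

  - x < y: bounds one variable relative to another variable
  - y < x: bounds one variable relative to another variable

Direct contradiction: y > x and x > y cannot both hold.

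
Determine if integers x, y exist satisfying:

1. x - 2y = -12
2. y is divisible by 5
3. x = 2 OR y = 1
No

The full constraint system is jointly infeasible over the integers. Each constraint and what it forces:

  - x - 2y = -12: is a linear equation tying the variables together
  - y is divisible by 5: restricts y to multiples of 5
  - x = 2 OR y = 1: forces a choice: either x = 2 or y = 1

Split on the disjunction (x = 2 OR y = 1):
  • If x = 2: with x = 2, writing y = 5y', every remaining term of the linear equation is divisible by 10, so the left side is ≡ 0 (mod 10); but the right side -14 ≡ 6 (mod 10). No integers can satisfy it.
  • If y = 1: this contradicts the divisibility constraint — 1 is not a multiple of 5.
Both branches are infeasible, so the system has no integer solution.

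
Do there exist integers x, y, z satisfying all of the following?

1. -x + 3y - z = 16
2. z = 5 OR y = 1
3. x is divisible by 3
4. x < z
Yes

Take x = -9, y = 1, z = -4. Substituting into each constraint:
  (1) 9 + 3(1) + 4 = 16 ✓
  (2) y = 1, target 1 ✓ (second branch holds)
  (3) -9 = 3 × -3, remainder 0 ✓
  (4) -9 < -4 ✓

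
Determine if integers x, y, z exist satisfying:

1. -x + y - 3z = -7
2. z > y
Yes

Take x = 4, y = 0, z = 1. Substituting into each constraint:
  (1) (-4) + 0 - 3(1) = -7 ✓
  (2) 1 > 0 ✓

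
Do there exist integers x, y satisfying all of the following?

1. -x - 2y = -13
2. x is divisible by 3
Yes

Take x = 3, y = 5. Substituting into each constraint:
  (1) (-3) - 2(5) = -13 ✓
  (2) 3 = 3 × 1, remainder 0 ✓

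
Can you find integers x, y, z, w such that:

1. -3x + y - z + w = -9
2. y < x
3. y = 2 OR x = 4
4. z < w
Yes

Take x = 4, y = 2, z = 0, w = 1. Substituting into each constraint:
  (1) -3(4) + 2 + 0 + 1 = -9 ✓
  (2) 2 < 4 ✓
  (3) y = 2, target 2 ✓ (first branch holds)
  (4) 0 < 1 ✓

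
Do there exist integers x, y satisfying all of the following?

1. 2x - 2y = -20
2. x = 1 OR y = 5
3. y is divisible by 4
No

The full constraint system is jointly infeasible over the integers. Each constraint and what it forces:

  - 2x - 2y = -20: is a linear equation tying the variables together
  - x = 1 OR y = 5: forces a choice: either x = 1 or y = 5
  - y is divisible by 4: restricts y to multiples of 4

Split on the disjunction (x = 1 OR y = 5):
  • If x = 1: with x = 1, writing y = 4y', every remaining term of the linear equation is divisible by 8, so the left side is ≡ 0 (mod 8); but the right side -22 ≡ 2 (mod 8). No integers can satisfy it.
  • If y = 5: this contradicts the divisibility constraint — 5 is not a multiple of 4.
Both branches are infeasible, so the system has no integer solution.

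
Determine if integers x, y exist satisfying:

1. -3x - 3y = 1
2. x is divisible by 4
No

Even the single constraint (-3x - 3y = 1) is infeasible over the integers.

  - -3x - 3y = 1: every term on the left is divisible by 3, so the LHS ≡ 0 (mod 3), but the RHS 1 is not — no integer solution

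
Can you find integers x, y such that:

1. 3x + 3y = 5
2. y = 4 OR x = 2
No

Even the single constraint (3x + 3y = 5) is infeasible over the integers.

  - 3x + 3y = 5: every term on the left is divisible by 3, so the LHS ≡ 0 (mod 3), but the RHS 5 is not — no integer solution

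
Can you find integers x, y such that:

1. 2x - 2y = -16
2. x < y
Yes

Take x = 0, y = 8. Substituting into each constraint:
  (1) 2(0) - 2(8) = -16 ✓
  (2) 0 < 8 ✓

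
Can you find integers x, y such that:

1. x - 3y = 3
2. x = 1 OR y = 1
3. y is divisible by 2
No

The full constraint system is jointly infeasible over the integers. Each constraint and what it forces:

  - x - 3y = 3: is a linear equation tying the variables together
  - x = 1 OR y = 1: forces a choice: either x = 1 or y = 1
  - y is divisible by 2: restricts y to multiples of 2

Split on the disjunction (x = 1 OR y = 1):
  • If x = 1: with x = 1, writing y = 2y', every remaining term of the linear equation is divisible by 6, so the left side is ≡ 0 (mod 6); but the right side 2 ≡ 2 (mod 6). No integers can satisfy it.
  • If y = 1: this contradicts the divisibility constraint — 1 is not a multiple of 2.
Both branches are infeasible, so the system has no integer solution.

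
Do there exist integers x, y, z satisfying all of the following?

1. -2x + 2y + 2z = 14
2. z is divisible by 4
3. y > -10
Yes

Take x = -7, y = 0, z = 0. Substituting into each constraint:
  (1) -2(-7) + 2(0) + 2(0) = 14 ✓
  (2) 0 = 4 × 0, remainder 0 ✓
  (3) 0 > -10 ✓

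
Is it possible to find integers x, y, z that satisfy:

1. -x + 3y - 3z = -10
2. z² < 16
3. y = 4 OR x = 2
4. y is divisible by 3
No

A contradictory subset is {-x + 3y - 3z = -10, y = 4 OR x = 2, y is divisible by 3}. No integer assignment can satisfy these jointly:

  - -x + 3y - 3z = -10: is a linear equation tying the variables together
  - y = 4 OR x = 2: forces a choice: either y = 4 or x = 2
  - y is divisible by 3: restricts y to multiples of 3

Split on the disjunction (y = 4 OR x = 2):
  • If y = 4: this contradicts the divisibility constraint — 4 is not a multiple of 3.
  • If x = 2: with x = 2, writing y = 3y', every remaining term of the linear equation is divisible by 3, so the left side is ≡ 0 (mod 3); but the right side -8 ≡ 1 (mod 3). No integers can satisfy it.
Both branches are infeasible, so the system has no integer solution.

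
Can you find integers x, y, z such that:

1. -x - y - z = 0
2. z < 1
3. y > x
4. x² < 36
Yes

Take x = 0, y = 1, z = -1. Substituting into each constraint:
  (1) 0 + (-1) + 1 = 0 ✓
  (2) -1 < 1 ✓
  (3) 1 > 0 ✓
  (4) x² = (0)² = 0, and 0 < 36 ✓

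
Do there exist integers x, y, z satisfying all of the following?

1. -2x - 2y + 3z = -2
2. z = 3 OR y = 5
Yes

Take x = -1, y = 5, z = 2. Substituting into each constraint:
  (1) -2(-1) - 2(5) + 3(2) = -2 ✓
  (2) y = 5, target 5 ✓ (second branch holds)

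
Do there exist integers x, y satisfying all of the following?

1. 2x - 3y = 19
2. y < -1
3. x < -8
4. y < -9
Yes

Take x = -10, y = -13. Substituting into each constraint:
  (1) 2(-10) - 3(-13) = 19 ✓
  (2) -13 < -1 ✓
  (3) -10 < -8 ✓
  (4) -13 < -9 ✓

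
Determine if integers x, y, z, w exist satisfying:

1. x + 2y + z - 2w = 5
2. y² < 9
Yes

Take x = 5, y = 0, z = 0, w = 0. Substituting into each constraint:
  (1) 5 + 2(0) + 0 - 2(0) = 5 ✓
  (2) y² = (0)² = 0, and 0 < 9 ✓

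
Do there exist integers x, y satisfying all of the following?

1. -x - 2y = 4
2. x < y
Yes

Take x = -4, y = 0. Substituting into each constraint:
  (1) 4 - 2(0) = 4 ✓
  (2) -4 < 0 ✓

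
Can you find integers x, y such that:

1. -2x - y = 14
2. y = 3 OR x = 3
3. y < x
Yes

Take x = 3, y = -20. Substituting into each constraint:
  (1) -2(3) + 20 = 14 ✓
  (2) x = 3, target 3 ✓ (second branch holds)
  (3) -20 < 3 ✓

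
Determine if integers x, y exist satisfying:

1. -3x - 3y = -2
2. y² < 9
No

Even the single constraint (-3x - 3y = -2) is infeasible over the integers.

  - -3x - 3y = -2: every term on the left is divisible by 3, so the LHS ≡ 0 (mod 3), but the RHS -2 is not — no integer solution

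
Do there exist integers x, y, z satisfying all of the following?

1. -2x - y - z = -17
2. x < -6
Yes

Take x = -7, y = 0, z = 31. Substituting into each constraint:
  (1) -2(-7) + 0 + (-31) = -17 ✓
  (2) -7 < -6 ✓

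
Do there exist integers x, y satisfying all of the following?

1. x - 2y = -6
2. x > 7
Yes

Take x = 8, y = 7. Substituting into each constraint:
  (1) 8 - 2(7) = -6 ✓
  (2) 8 > 7 ✓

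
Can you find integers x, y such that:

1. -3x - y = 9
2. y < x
Yes

Take x = -2, y = -3. Substituting into each constraint:
  (1) -3(-2) + 3 = 9 ✓
  (2) -3 < -2 ✓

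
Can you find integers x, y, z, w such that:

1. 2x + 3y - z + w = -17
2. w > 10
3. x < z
Yes

Take x = 0, y = -9, z = 1, w = 11. Substituting into each constraint:
  (1) 2(0) + 3(-9) + (-1) + 11 = -17 ✓
  (2) 11 > 10 ✓
  (3) 0 < 1 ✓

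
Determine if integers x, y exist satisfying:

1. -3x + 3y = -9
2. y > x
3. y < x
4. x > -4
No

A contradictory subset is {y > x, y < x}. No integer assignment can satisfy these jointly:

  - y > x: bounds one variable relative to another variable
  - y < x: bounds one variable relative to another variable

Direct contradiction: y > x and x > y cannot both hold.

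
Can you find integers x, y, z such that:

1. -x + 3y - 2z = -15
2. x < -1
Yes

Take x = -2, y = 1, z = 10. Substituting into each constraint:
  (1) 2 + 3(1) - 2(10) = -15 ✓
  (2) -2 < -1 ✓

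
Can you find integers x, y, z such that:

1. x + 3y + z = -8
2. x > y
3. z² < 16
Yes

Take x = 1, y = -3, z = 0. Substituting into each constraint:
  (1) 1 + 3(-3) + 0 = -8 ✓
  (2) 1 > -3 ✓
  (3) z² = (0)² = 0, and 0 < 16 ✓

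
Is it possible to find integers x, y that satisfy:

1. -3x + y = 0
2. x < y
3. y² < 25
Yes

Take x = 1, y = 3. Substituting into each constraint:
  (1) -3(1) + 3 = 0 ✓
  (2) 1 < 3 ✓
  (3) y² = (3)² = 9, and 9 < 25 ✓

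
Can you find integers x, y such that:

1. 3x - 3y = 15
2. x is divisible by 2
Yes

Take x = 0, y = -5. Substituting into each constraint:
  (1) 3(0) - 3(-5) = 15 ✓
  (2) 0 = 2 × 0, remainder 0 ✓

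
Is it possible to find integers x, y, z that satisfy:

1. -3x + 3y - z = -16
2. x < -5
Yes

Take x = -6, y = -11, z = 1. Substituting into each constraint:
  (1) -3(-6) + 3(-11) + (-1) = -16 ✓
  (2) -6 < -5 ✓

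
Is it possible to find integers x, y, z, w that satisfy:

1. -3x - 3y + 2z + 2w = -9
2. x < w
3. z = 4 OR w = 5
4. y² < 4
Yes

Take x = 4, y = 1, z = -2, w = 5. Substituting into each constraint:
  (1) -3(4) - 3(1) + 2(-2) + 2(5) = -9 ✓
  (2) 4 < 5 ✓
  (3) w = 5, target 5 ✓ (second branch holds)
  (4) y² = (1)² = 1, and 1 < 4 ✓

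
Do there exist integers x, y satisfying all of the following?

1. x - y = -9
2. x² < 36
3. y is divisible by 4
Yes

Take x = 3, y = 12. Substituting into each constraint:
  (1) 3 + (-12) = -9 ✓
  (2) x² = (3)² = 9, and 9 < 36 ✓
  (3) 12 = 4 × 3, remainder 0 ✓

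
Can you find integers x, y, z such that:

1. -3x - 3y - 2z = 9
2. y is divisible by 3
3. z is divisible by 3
Yes

Take x = -3, y = 0, z = 0. Substituting into each constraint:
  (1) -3(-3) - 3(0) - 2(0) = 9 ✓
  (2) 0 = 3 × 0, remainder 0 ✓
  (3) 0 = 3 × 0, remainder 0 ✓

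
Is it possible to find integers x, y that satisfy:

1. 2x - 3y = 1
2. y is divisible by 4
No

The full constraint system is jointly infeasible over the integers. Each constraint and what it forces:

  - 2x - 3y = 1: is a linear equation tying the variables together
  - y is divisible by 4: restricts y to multiples of 4

Modular obstruction: writing y = 4y', every remaining term of the linear equation is divisible by 2, so the left side is ≡ 0 (mod 2); but the right side 1 ≡ 1 (mod 2). No integers can satisfy it.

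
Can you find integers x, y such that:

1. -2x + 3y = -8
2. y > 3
Yes

Take x = 10, y = 4. Substituting into each constraint:
  (1) -2(10) + 3(4) = -8 ✓
  (2) 4 > 3 ✓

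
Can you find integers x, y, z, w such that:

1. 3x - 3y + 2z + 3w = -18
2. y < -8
Yes

Take x = 0, y = -10, z = -24, w = 0. Substituting into each constraint:
  (1) 3(0) - 3(-10) + 2(-24) + 3(0) = -18 ✓
  (2) -10 < -8 ✓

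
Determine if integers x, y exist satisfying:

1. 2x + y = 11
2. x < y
Yes

Take x = 3, y = 5. Substituting into each constraint:
  (1) 2(3) + 5 = 11 ✓
  (2) 3 < 5 ✓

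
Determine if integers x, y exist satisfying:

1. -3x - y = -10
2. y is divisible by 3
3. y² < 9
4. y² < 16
No

A contradictory subset is {-3x - y = -10, y is divisible by 3}. No integer assignment can satisfy these jointly:

  - -3x - y = -10: is a linear equation tying the variables together
  - y is divisible by 3: restricts y to multiples of 3

Modular obstruction: writing y = 3y', every remaining term of the linear equation is divisible by 3, so the left side is ≡ 0 (mod 3); but the right side -10 ≡ 2 (mod 3). No integers can satisfy it.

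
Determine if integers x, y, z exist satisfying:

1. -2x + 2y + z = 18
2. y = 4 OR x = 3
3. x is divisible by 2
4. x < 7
Yes

Take x = 0, y = 4, z = 10. Substituting into each constraint:
  (1) -2(0) + 2(4) + 10 = 18 ✓
  (2) y = 4, target 4 ✓ (first branch holds)
  (3) 0 = 2 × 0, remainder 0 ✓
  (4) 0 < 7 ✓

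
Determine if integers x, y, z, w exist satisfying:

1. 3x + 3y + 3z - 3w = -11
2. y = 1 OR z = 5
No

Even the single constraint (3x + 3y + 3z - 3w = -11) is infeasible over the integers.

  - 3x + 3y + 3z - 3w = -11: every term on the left is divisible by 3, so the LHS ≡ 0 (mod 3), but the RHS -11 is not — no integer solution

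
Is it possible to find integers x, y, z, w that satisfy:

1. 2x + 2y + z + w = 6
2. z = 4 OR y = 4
Yes

Take x = -4, y = 4, z = 6, w = 0. Substituting into each constraint:
  (1) 2(-4) + 2(4) + 6 + 0 = 6 ✓
  (2) y = 4, target 4 ✓ (second branch holds)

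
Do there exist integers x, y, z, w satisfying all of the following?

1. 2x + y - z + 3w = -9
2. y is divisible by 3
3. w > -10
Yes

Take x = 0, y = 0, z = 0, w = -3. Substituting into each constraint:
  (1) 2(0) + 0 + 0 + 3(-3) = -9 ✓
  (2) 0 = 3 × 0, remainder 0 ✓
  (3) -3 > -10 ✓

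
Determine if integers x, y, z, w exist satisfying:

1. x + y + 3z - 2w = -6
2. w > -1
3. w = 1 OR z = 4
Yes

Take x = -18, y = 0, z = 4, w = 0. Substituting into each constraint:
  (1) (-18) + 0 + 3(4) - 2(0) = -6 ✓
  (2) 0 > -1 ✓
  (3) z = 4, target 4 ✓ (second branch holds)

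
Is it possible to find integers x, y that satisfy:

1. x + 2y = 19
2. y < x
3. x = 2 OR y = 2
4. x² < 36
No

The full constraint system is jointly infeasible over the integers. Each constraint and what it forces:

  - x + 2y = 19: is a linear equation tying the variables together
  - y < x: bounds one variable relative to another variable
  - x = 2 OR y = 2: forces a choice: either x = 2 or y = 2
  - x² < 36: restricts x to |x| ≤ 5

Split on the disjunction (x = 2 OR y = 2):
  • If x = 2: with x = 2, every remaining term of the linear equation is divisible by 2, so the left side is ≡ 0 (mod 2); but the right side 17 ≡ 1 (mod 2). No integers can satisfy it.
  • If y = 2: the equation forces x = 15, but x² < 36 requires |x| ≤ 5.
Both branches are infeasible, so the system has no integer solution.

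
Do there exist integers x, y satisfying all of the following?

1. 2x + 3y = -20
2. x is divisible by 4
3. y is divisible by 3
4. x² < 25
No

The full constraint system is jointly infeasible over the integers. Each constraint and what it forces:

  - 2x + 3y = -20: is a linear equation tying the variables together
  - x is divisible by 4: restricts x to multiples of 4
  - y is divisible by 3: restricts y to multiples of 3
  - x² < 25: restricts x to |x| ≤ 4

The bounds confine x to {-4, 0, 4} with 4 | x. For each value, substitute into the equation:
  • x = -4: the equation forces y = -4, but 3 does not divide -4.
  • x = 0: the equation gives 3y = -20, so y would not be an integer.
  • x = 4: the equation gives 3y = -28, so y would not be an integer.
Every case fails, so no integer solution exists.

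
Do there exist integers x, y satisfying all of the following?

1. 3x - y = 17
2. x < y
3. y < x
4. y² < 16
No

A contradictory subset is {x < y, y < x}. No integer assignment can satisfy these jointly:

  - x < y: bounds one variable relative to another variable
  - y < x: bounds one variable relative to another variable

Direct contradiction: y > x and x > y cannot both hold.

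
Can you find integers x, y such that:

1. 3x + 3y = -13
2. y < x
No

Even the single constraint (3x + 3y = -13) is infeasible over the integers.

  - 3x + 3y = -13: every term on the left is divisible by 3, so the LHS ≡ 0 (mod 3), but the RHS -13 is not — no integer solution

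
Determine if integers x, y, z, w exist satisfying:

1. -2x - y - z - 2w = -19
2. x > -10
Yes

Take x = 0, y = 19, z = 0, w = 0. Substituting into each constraint:
  (1) -2(0) + (-19) + 0 - 2(0) = -19 ✓
  (2) 0 > -10 ✓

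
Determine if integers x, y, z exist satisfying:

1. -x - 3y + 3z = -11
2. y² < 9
Yes

Take x = 2, y = 0, z = -3. Substituting into each constraint:
  (1) (-2) - 3(0) + 3(-3) = -11 ✓
  (2) y² = (0)² = 0, and 0 < 9 ✓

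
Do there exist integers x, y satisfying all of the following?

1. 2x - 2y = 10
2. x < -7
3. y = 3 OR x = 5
No

The full constraint system is jointly infeasible over the integers. Each constraint and what it forces:

  - 2x - 2y = 10: is a linear equation tying the variables together
  - x < -7: bounds one variable relative to a constant
  - y = 3 OR x = 5: forces a choice: either y = 3 or x = 5

Split on the disjunction (y = 3 OR x = 5):
  • If y = 3: the equation forces x = 8, which contradicts the bound x ≤ -8.
  • If x = 5: this contradicts the bound x ≤ -8.
Both branches are infeasible, so the system has no integer solution.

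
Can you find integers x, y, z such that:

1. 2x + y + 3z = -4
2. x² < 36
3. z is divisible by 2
Yes

Take x = -2, y = 0, z = 0. Substituting into each constraint:
  (1) 2(-2) + 0 + 3(0) = -4 ✓
  (2) x² = (-2)² = 4, and 4 < 36 ✓
  (3) 0 = 2 × 0, remainder 0 ✓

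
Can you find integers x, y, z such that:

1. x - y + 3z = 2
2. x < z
Yes

Take x = -1, y = -3, z = 0. Substituting into each constraint:
  (1) (-1) + 3 + 3(0) = 2 ✓
  (2) -1 < 0 ✓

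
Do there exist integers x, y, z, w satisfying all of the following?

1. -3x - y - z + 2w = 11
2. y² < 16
Yes

Take x = 0, y = 0, z = -11, w = 0. Substituting into each constraint:
  (1) -3(0) + 0 + 11 + 2(0) = 11 ✓
  (2) y² = (0)² = 0, and 0 < 16 ✓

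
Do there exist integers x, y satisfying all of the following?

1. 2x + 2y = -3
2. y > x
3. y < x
No

Even the single constraint (2x + 2y = -3) is infeasible over the integers.

  - 2x + 2y = -3: every term on the left is divisible by 2, so the LHS ≡ 0 (mod 2), but the RHS -3 is not — no integer solution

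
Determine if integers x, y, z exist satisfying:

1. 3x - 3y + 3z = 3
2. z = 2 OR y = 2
Yes

Take x = 2, y = 3, z = 2. Substituting into each constraint:
  (1) 3(2) - 3(3) + 3(2) = 3 ✓
  (2) z = 2, target 2 ✓ (first branch holds)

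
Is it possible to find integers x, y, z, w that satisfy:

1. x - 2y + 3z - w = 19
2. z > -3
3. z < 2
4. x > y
Yes

Take x = 0, y = -1, z = 0, w = -17. Substituting into each constraint:
  (1) 0 - 2(-1) + 3(0) + 17 = 19 ✓
  (2) 0 > -3 ✓
  (3) 0 < 2 ✓
  (4) 0 > -1 ✓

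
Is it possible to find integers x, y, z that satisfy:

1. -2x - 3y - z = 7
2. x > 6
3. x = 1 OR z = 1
Yes

Take x = 8, y = -8, z = 1. Substituting into each constraint:
  (1) -2(8) - 3(-8) + (-1) = 7 ✓
  (2) 8 > 6 ✓
  (3) z = 1, target 1 ✓ (second branch holds)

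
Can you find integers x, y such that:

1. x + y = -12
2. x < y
Yes

Take x = -7, y = -5. Substituting into each constraint:
  (1) (-7) + (-5) = -12 ✓
  (2) -7 < -5 ✓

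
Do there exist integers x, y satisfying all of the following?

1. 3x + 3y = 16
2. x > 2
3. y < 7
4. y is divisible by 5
No

Even the single constraint (3x + 3y = 16) is infeasible over the integers.

  - 3x + 3y = 16: every term on the left is divisible by 3, so the LHS ≡ 0 (mod 3), but the RHS 16 is not — no integer solution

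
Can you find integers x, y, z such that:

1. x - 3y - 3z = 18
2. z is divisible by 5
Yes

Take x = 0, y = -6, z = 0. Substituting into each constraint:
  (1) 0 - 3(-6) - 3(0) = 18 ✓
  (2) 0 = 5 × 0, remainder 0 ✓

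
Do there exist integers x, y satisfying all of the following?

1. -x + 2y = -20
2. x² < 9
Yes

Take x = 0, y = -10. Substituting into each constraint:
  (1) 0 + 2(-10) = -20 ✓
  (2) x² = (0)² = 0, and 0 < 9 ✓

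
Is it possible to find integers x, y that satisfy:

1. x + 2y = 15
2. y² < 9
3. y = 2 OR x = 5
Yes

Take x = 11, y = 2. Substituting into each constraint:
  (1) 11 + 2(2) = 15 ✓
  (2) y² = (2)² = 4, and 4 < 9 ✓
  (3) y = 2, target 2 ✓ (first branch holds)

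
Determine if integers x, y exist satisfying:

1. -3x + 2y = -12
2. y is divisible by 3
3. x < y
Yes

Take x = 14, y = 15. Substituting into each constraint:
  (1) -3(14) + 2(15) = -12 ✓
  (2) 15 = 3 × 5, remainder 0 ✓
  (3) 14 < 15 ✓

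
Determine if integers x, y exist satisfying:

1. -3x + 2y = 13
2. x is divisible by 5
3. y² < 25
Yes

Take x = -5, y = -1. Substituting into each constraint:
  (1) -3(-5) + 2(-1) = 13 ✓
  (2) -5 = 5 × -1, remainder 0 ✓
  (3) y² = (-1)² = 1, and 1 < 25 ✓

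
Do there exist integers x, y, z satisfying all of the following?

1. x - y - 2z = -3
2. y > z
Yes

Take x = -2, y = 1, z = 0. Substituting into each constraint:
  (1) (-2) + (-1) - 2(0) = -3 ✓
  (2) 1 > 0 ✓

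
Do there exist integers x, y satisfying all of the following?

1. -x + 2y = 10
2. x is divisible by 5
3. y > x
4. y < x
No

A contradictory subset is {y > x, y < x}. No integer assignment can satisfy these jointly:

  - y > x: bounds one variable relative to another variable
  - y < x: bounds one variable relative to another variable

Direct contradiction: y > x and x > y cannot both hold.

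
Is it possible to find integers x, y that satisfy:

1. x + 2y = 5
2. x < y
Yes

Take x = 1, y = 2. Substituting into each constraint:
  (1) 1 + 2(2) = 5 ✓
  (2) 1 < 2 ✓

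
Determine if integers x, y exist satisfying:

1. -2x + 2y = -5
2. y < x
No

Even the single constraint (-2x + 2y = -5) is infeasible over the integers.

  - -2x + 2y = -5: every term on the left is divisible by 2, so the LHS ≡ 0 (mod 2), but the RHS -5 is not — no integer solution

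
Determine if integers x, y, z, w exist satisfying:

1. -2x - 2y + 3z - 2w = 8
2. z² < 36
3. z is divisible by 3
Yes

Take x = 0, y = 0, z = 0, w = -4. Substituting into each constraint:
  (1) -2(0) - 2(0) + 3(0) - 2(-4) = 8 ✓
  (2) z² = (0)² = 0, and 0 < 36 ✓
  (3) 0 = 3 × 0, remainder 0 ✓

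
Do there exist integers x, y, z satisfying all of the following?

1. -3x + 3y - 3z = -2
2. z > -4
No

Even the single constraint (-3x + 3y - 3z = -2) is infeasible over the integers.

  - -3x + 3y - 3z = -2: every term on the left is divisible by 3, so the LHS ≡ 0 (mod 3), but the RHS -2 is not — no integer solution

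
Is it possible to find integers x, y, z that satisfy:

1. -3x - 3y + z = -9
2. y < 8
Yes

Take x = 0, y = 3, z = 0. Substituting into each constraint:
  (1) -3(0) - 3(3) + 0 = -9 ✓
  (2) 3 < 8 ✓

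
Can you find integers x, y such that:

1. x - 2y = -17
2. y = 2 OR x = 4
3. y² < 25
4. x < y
Yes

Take x = -13, y = 2. Substituting into each constraint:
  (1) (-13) - 2(2) = -17 ✓
  (2) y = 2, target 2 ✓ (first branch holds)
  (3) y² = (2)² = 4, and 4 < 25 ✓
  (4) -13 < 2 ✓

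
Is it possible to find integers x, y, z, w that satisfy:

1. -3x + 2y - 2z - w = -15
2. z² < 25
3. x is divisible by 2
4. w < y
Yes

Take x = 0, y = -18, z = -1, w = -19. Substituting into each constraint:
  (1) -3(0) + 2(-18) - 2(-1) + 19 = -15 ✓
  (2) z² = (-1)² = 1, and 1 < 25 ✓
  (3) 0 = 2 × 0, remainder 0 ✓
  (4) -19 < -18 ✓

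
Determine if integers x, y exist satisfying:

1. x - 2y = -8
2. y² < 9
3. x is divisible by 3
Yes

Take x = -6, y = 1. Substituting into each constraint:
  (1) (-6) - 2(1) = -8 ✓
  (2) y² = (1)² = 1, and 1 < 9 ✓
  (3) -6 = 3 × -2, remainder 0 ✓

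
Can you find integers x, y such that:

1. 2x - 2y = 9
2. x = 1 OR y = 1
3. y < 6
No

Even the single constraint (2x - 2y = 9) is infeasible over the integers.

  - 2x - 2y = 9: every term on the left is divisible by 2, so the LHS ≡ 0 (mod 2), but the RHS 9 is not — no integer solution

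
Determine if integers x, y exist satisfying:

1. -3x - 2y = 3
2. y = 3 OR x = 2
Yes

Take x = -3, y = 3. Substituting into each constraint:
  (1) -3(-3) - 2(3) = 3 ✓
  (2) y = 3, target 3 ✓ (first branch holds)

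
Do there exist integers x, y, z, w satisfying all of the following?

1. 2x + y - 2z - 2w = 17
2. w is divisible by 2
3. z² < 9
Yes

Take x = 0, y = 21, z = 2, w = 0. Substituting into each constraint:
  (1) 2(0) + 21 - 2(2) - 2(0) = 17 ✓
  (2) 0 = 2 × 0, remainder 0 ✓
  (3) z² = (2)² = 4, and 4 < 9 ✓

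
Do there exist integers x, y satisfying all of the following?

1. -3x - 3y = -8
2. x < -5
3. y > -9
No

Even the single constraint (-3x - 3y = -8) is infeasible over the integers.

  - -3x - 3y = -8: every term on the left is divisible by 3, so the LHS ≡ 0 (mod 3), but the RHS -8 is not — no integer solution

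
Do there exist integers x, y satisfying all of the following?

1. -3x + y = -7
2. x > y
Yes

Take x = 3, y = 2. Substituting into each constraint:
  (1) -3(3) + 2 = -7 ✓
  (2) 3 > 2 ✓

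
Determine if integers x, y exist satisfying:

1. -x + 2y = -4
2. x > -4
Yes

Take x = 4, y = 0. Substituting into each constraint:
  (1) (-4) + 2(0) = -4 ✓
  (2) 4 > -4 ✓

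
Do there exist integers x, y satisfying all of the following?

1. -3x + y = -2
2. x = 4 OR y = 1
Yes

Take x = 1, y = 1. Substituting into each constraint:
  (1) -3(1) + 1 = -2 ✓
  (2) y = 1, target 1 ✓ (second branch holds)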